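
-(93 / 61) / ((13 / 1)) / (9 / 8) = -248 / 2379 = -0.10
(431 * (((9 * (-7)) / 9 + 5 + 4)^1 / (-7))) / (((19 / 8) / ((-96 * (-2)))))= -1324032 / 133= -9955.13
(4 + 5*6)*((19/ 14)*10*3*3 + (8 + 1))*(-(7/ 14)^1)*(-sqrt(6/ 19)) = 15606*sqrt(114)/ 133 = 1252.83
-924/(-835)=924/835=1.11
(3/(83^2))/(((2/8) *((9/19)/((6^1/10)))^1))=76/34445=0.00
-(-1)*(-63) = -63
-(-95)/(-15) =-19/3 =-6.33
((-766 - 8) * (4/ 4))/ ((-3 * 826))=129/ 413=0.31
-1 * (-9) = 9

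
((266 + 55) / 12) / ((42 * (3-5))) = -107 / 336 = -0.32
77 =77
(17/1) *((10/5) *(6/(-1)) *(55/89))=-11220/89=-126.07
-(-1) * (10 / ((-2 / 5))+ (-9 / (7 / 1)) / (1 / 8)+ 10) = -25.29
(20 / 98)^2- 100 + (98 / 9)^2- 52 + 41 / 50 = -316716679 / 9724050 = -32.57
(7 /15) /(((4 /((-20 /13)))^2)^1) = 35 /507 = 0.07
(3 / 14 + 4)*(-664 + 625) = -2301 / 14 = -164.36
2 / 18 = 1 / 9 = 0.11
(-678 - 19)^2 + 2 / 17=8258755 / 17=485809.12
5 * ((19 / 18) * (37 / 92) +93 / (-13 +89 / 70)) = -51016985 / 1359576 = -37.52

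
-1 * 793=-793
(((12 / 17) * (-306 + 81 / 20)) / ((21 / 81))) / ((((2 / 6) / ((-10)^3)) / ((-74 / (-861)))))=7239553200 / 34153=211974.15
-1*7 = -7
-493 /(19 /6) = -2958 /19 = -155.68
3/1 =3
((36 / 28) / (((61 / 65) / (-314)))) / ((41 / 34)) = -6245460 / 17507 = -356.74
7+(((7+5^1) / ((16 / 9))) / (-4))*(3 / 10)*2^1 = 479 / 80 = 5.99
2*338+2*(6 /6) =678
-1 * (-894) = 894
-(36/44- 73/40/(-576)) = -208163/253440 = -0.82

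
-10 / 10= -1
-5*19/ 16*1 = -5.94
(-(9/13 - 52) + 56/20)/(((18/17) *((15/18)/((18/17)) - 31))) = -358734/212095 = -1.69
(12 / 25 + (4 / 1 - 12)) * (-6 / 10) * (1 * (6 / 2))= 1692 / 125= 13.54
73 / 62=1.18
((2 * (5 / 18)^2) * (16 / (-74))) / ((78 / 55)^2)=-75625 / 4558437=-0.02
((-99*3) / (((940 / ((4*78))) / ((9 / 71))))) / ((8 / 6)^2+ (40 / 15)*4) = -938223 / 934360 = -1.00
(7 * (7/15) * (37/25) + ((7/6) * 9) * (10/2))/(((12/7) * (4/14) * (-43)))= -2107049/774000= -2.72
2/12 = 0.17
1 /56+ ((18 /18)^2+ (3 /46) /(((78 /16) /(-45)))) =6963 /16744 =0.42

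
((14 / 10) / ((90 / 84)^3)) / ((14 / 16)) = 21952 / 16875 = 1.30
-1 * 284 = -284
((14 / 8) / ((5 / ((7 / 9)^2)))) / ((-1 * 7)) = -49 / 1620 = -0.03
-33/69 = -11/23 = -0.48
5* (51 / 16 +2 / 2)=335 / 16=20.94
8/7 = 1.14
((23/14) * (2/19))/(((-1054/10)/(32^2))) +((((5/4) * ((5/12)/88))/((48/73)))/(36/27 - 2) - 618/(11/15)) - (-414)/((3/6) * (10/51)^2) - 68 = 4884792117793741/236851507200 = 20623.86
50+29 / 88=4429 / 88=50.33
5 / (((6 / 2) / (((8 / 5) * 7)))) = 56 / 3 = 18.67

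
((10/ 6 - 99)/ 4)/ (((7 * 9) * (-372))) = 0.00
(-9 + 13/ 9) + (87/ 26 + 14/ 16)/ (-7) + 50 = 41.84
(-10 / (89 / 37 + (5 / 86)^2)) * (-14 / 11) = 5473040 / 1035837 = 5.28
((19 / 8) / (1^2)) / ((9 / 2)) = 19 / 36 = 0.53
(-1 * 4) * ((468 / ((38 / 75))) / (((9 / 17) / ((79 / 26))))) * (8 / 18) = -537200 / 57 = -9424.56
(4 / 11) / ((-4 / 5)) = -5 / 11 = -0.45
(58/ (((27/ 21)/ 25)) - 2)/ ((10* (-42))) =-2533/ 945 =-2.68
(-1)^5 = -1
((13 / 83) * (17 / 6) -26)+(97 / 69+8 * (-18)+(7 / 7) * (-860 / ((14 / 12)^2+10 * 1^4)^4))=-53911533924852235 / 320516514135294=-168.20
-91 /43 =-2.12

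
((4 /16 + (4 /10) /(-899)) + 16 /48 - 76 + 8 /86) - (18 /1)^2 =-926200277 /2319420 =-399.32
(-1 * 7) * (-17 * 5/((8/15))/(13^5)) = 8925/2970344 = 0.00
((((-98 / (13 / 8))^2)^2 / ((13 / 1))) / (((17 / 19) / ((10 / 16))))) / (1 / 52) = 17945594920960 / 485537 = 36960303.58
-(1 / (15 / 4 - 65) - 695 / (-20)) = -34039 / 980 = -34.73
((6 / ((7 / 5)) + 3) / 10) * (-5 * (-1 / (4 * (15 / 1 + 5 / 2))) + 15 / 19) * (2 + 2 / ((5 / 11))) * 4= 373728 / 23275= 16.06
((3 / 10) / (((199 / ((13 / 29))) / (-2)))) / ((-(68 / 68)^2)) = 39 / 28855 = 0.00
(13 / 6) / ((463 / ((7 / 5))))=91 / 13890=0.01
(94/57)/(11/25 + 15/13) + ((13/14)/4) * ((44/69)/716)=167732643/162078056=1.03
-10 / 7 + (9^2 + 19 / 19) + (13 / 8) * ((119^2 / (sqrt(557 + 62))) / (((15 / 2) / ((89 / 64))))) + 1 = 571 / 7 + 16384277 * sqrt(619) / 2376960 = 253.07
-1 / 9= -0.11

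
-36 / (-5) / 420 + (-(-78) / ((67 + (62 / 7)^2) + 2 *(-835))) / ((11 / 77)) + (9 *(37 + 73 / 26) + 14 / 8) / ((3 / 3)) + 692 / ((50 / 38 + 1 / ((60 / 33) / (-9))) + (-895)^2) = 3544076106421647327 / 9853439116584700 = 359.68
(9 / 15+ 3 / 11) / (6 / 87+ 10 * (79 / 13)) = 0.01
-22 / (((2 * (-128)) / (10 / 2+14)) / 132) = 6897 / 32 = 215.53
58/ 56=29/ 28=1.04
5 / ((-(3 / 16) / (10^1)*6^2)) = -200 / 27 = -7.41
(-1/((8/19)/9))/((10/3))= -513/80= -6.41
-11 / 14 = -0.79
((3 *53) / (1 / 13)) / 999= 689 / 333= 2.07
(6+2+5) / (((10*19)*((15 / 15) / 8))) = 52 / 95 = 0.55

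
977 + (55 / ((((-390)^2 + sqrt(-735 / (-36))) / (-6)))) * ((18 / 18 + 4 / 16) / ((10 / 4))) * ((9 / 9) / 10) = 231 * sqrt(15) / 277612919755 + 54245558496967 / 55522583951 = 977.00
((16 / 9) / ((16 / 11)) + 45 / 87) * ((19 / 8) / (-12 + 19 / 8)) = -8626 / 20097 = -0.43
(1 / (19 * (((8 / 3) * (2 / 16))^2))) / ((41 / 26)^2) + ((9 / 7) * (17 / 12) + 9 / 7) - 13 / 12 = 2970343 / 1341438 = 2.21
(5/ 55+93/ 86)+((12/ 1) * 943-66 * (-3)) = 10893353/ 946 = 11515.17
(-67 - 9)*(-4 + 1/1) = 228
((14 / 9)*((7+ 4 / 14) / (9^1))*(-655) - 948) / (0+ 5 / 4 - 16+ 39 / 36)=47866 / 369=129.72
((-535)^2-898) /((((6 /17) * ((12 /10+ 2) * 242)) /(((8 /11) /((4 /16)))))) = 3036.91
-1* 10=-10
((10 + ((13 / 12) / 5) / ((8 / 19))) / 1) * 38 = 95893 / 240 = 399.55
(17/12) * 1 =17/12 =1.42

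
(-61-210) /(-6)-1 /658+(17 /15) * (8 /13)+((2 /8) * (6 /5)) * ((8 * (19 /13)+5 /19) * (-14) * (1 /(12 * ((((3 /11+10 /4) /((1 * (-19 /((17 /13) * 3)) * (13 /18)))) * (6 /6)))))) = 122485077229 /2395034460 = 51.14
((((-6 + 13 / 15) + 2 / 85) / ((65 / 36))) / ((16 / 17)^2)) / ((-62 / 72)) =598077 / 161200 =3.71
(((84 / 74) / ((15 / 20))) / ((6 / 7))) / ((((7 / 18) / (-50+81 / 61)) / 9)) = -4489128 / 2257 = -1988.98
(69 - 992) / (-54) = 923 / 54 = 17.09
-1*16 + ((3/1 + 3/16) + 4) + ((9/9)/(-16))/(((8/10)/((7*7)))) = -809/64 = -12.64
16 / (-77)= -16 / 77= -0.21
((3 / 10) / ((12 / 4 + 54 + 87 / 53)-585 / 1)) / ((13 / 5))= -53 / 241774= -0.00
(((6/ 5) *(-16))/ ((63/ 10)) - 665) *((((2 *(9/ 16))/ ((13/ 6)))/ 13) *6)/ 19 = -8.43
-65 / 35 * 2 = -26 / 7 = -3.71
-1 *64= -64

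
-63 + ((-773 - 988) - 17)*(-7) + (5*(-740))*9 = -20917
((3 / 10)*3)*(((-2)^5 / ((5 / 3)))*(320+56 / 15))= -699264 / 125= -5594.11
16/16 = 1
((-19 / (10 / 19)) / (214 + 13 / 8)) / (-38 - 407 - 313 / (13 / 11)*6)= 18772 / 228070875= 0.00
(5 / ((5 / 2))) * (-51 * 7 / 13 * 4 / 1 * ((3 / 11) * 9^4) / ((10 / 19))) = -534039156 / 715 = -746907.91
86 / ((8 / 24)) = 258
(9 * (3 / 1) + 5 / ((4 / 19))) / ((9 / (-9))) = -203 / 4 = -50.75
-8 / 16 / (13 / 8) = -4 / 13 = -0.31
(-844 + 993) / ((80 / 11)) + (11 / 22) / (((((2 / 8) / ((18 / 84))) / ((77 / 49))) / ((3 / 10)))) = 81103 / 3920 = 20.69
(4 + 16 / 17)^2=7056 / 289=24.42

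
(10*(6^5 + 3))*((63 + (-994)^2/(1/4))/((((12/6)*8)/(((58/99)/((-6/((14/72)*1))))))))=-364821613.44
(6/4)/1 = 1.50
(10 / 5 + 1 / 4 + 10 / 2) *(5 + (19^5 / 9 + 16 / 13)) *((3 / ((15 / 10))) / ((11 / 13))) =466755232 / 99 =4714699.31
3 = 3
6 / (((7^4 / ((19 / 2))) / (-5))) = -285 / 2401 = -0.12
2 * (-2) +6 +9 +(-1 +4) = 14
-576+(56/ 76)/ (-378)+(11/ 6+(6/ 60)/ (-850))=-2503662763/ 4360500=-574.17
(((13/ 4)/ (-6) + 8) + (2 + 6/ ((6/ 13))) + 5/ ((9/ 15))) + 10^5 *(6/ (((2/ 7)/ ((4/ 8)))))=1050030.79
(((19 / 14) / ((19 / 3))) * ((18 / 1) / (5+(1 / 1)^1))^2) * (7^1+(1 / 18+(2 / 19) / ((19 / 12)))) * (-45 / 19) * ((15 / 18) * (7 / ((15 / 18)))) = -6247665 / 27436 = -227.72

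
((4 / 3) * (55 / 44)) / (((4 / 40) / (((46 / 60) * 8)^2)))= 16928 / 27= 626.96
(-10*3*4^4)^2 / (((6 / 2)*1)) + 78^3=20135352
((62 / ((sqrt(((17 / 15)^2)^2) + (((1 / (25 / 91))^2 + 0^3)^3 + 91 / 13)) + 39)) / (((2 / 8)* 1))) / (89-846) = -68115234375 / 493442856603401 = -0.00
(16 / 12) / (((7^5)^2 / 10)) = 0.00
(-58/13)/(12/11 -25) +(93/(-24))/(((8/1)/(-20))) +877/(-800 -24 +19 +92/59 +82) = 20161063373/2328475760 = 8.66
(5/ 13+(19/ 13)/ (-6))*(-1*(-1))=11/ 78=0.14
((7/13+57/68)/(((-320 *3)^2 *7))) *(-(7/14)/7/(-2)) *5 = 1217/31936020480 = 0.00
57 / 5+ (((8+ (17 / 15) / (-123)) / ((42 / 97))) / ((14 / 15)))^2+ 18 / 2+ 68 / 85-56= 9315362915381 / 26153804880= 356.18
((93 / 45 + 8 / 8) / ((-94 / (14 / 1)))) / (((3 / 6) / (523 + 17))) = -493.28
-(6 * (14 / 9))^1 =-28 / 3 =-9.33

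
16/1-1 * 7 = 9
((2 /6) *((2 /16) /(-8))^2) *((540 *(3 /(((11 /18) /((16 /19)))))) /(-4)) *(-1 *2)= 1215 /13376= 0.09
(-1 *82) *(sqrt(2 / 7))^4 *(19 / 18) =-3116 / 441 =-7.07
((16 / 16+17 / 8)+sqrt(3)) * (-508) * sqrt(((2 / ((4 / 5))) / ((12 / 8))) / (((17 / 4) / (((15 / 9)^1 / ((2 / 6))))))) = -15875 * sqrt(51) / 51 - 5080 * sqrt(17) / 17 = -3455.03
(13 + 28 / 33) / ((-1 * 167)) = -457 / 5511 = -0.08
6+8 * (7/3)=74/3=24.67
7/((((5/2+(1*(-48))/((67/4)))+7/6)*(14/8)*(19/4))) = 3216/3059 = 1.05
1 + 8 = 9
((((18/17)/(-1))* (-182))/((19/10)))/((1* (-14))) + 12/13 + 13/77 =-1989301/323323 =-6.15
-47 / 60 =-0.78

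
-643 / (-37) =643 / 37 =17.38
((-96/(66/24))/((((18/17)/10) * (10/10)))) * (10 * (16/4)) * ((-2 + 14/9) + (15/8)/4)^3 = -145775/769824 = -0.19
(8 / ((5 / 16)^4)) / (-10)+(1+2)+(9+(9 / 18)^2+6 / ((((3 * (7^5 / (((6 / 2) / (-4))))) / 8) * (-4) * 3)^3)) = -71.64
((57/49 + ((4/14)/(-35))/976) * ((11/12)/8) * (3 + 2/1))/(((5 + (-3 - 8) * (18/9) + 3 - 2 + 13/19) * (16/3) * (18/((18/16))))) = -29067511/57003147264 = -0.00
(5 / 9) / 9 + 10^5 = 8100005 / 81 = 100000.06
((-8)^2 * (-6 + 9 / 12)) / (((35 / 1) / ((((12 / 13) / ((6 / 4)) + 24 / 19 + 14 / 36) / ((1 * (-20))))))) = 20162 / 18525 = 1.09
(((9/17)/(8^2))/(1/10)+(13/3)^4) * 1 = 15540829/44064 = 352.69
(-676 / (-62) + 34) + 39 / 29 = 41577 / 899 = 46.25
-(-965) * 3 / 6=965 / 2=482.50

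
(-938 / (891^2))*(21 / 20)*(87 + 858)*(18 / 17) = -22981 / 18513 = -1.24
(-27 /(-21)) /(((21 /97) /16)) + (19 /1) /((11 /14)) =64250 /539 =119.20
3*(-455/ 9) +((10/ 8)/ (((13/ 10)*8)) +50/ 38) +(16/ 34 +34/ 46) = -690815897/ 4635696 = -149.02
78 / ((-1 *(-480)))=13 / 80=0.16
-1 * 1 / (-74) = 1 / 74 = 0.01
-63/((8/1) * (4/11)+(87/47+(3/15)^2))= -814275/62042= -13.12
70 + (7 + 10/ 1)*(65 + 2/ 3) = 3559/ 3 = 1186.33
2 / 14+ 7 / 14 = 9 / 14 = 0.64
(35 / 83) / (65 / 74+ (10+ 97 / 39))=101010 / 3201559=0.03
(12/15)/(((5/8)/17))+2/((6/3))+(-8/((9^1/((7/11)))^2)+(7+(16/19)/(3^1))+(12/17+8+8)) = 46.71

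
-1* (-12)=12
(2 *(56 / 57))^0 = 1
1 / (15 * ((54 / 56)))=28 / 405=0.07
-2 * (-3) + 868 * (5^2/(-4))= -5419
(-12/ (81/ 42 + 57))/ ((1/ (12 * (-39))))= 26208/ 275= 95.30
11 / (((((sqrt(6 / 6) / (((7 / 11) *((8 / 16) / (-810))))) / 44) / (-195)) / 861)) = 287287 / 9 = 31920.78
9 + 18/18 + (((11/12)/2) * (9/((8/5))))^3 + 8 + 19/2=44.64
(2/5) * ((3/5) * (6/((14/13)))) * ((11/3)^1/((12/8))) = 572/175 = 3.27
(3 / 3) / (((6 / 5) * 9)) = 5 / 54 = 0.09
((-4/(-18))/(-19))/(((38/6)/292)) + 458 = 495430/1083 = 457.46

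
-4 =-4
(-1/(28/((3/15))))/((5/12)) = -3/175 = -0.02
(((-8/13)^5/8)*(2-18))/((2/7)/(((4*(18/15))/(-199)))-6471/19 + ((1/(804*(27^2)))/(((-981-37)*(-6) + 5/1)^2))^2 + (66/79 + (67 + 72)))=-330326488128794859825917465415647232/397851036592165515906623226191597789285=-0.00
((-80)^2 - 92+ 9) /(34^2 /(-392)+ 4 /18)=-5571594 /2405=-2316.67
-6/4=-3/2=-1.50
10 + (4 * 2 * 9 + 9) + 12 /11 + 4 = 1057 /11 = 96.09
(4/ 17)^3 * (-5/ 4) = -0.02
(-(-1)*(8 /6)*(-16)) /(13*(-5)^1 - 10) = 64 /225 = 0.28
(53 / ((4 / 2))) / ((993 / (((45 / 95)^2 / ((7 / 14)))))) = 1431 / 119491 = 0.01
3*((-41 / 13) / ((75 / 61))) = -2501 / 325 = -7.70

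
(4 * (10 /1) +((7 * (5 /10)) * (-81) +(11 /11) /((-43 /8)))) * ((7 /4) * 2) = -146699 /172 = -852.90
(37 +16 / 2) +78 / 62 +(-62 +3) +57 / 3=194 / 31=6.26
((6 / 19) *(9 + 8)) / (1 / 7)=714 / 19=37.58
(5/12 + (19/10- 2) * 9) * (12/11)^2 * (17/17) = -348/605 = -0.58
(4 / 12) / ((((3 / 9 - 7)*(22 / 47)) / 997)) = -46859 / 440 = -106.50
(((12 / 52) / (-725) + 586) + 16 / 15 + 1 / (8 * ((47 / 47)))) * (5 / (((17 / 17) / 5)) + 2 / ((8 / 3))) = 13680736349 / 904800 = 15120.18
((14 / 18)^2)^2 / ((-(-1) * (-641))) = -2401 / 4205601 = -0.00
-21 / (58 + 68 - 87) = -7 / 13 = -0.54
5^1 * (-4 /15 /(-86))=2 /129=0.02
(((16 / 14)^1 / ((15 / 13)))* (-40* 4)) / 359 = -0.44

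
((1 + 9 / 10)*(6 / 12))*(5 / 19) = 1 / 4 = 0.25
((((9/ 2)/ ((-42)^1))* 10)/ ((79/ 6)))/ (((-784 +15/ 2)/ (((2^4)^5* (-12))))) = -1132462080/ 858809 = -1318.64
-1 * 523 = -523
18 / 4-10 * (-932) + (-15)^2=19099 / 2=9549.50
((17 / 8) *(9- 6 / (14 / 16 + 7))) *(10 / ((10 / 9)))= 8823 / 56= 157.55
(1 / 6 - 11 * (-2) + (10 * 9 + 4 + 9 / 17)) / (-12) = -11903 / 1224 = -9.72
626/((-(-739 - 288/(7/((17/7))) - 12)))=0.74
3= 3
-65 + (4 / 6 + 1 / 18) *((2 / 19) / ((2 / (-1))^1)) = -22243 / 342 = -65.04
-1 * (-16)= 16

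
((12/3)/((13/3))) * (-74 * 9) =-7992/13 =-614.77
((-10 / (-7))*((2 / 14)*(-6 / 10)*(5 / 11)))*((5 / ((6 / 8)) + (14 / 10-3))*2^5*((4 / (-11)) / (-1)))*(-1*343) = 136192 / 121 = 1125.55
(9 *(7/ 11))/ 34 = 63/ 374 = 0.17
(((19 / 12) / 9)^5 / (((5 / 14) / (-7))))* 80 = -121328851 / 459165024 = -0.26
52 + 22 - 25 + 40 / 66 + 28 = 2561 / 33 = 77.61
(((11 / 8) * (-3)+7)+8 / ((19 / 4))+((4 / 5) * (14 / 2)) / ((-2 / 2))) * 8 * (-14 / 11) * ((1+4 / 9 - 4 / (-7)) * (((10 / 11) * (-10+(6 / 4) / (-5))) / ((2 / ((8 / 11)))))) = -82776568 / 1138005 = -72.74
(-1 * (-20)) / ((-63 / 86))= -1720 / 63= -27.30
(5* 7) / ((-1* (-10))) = 7 / 2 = 3.50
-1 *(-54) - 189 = -135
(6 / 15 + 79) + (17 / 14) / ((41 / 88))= 117679 / 1435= 82.01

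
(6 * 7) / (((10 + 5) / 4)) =56 / 5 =11.20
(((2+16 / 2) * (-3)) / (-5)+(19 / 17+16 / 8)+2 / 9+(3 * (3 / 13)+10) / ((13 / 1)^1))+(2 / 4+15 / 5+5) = 965105 / 51714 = 18.66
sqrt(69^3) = 69 * sqrt(69) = 573.16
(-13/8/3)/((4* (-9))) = 13/864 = 0.02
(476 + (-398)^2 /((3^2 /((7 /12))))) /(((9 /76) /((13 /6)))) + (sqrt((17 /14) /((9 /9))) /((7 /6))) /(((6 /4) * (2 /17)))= 17 * sqrt(238) /49 + 143289146 /729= 196561.11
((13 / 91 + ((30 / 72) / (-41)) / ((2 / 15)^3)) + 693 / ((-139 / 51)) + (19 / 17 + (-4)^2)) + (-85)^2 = 6983.71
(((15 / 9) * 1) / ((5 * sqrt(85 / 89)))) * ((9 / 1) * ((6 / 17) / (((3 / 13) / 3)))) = 234 * sqrt(7565) / 1445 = 14.08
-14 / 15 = -0.93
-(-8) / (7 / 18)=144 / 7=20.57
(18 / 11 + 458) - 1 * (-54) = 5650 / 11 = 513.64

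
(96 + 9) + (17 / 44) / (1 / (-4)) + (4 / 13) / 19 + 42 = 395244 / 2717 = 145.47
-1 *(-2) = 2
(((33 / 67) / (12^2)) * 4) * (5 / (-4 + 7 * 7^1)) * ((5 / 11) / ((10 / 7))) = 7 / 14472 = 0.00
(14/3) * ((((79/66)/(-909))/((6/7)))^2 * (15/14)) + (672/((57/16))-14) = 174.63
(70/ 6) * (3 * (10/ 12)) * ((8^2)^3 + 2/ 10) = 15291745/ 2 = 7645872.50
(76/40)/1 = 19/10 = 1.90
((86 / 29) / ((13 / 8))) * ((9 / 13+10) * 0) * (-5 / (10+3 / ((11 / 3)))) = 0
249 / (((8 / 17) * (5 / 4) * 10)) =42.33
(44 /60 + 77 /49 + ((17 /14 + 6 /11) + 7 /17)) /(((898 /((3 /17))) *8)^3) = 1582047 /23844344161252679680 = 0.00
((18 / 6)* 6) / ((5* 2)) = 9 / 5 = 1.80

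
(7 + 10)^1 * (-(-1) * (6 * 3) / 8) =153 / 4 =38.25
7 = 7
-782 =-782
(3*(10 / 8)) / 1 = 15 / 4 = 3.75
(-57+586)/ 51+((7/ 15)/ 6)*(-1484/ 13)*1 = 14857/ 9945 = 1.49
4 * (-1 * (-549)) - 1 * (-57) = 2253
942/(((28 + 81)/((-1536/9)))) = -160768/109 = -1474.94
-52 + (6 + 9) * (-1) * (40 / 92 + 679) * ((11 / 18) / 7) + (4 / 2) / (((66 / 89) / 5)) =-9863597 / 10626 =-928.25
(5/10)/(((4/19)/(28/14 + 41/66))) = 3287/528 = 6.23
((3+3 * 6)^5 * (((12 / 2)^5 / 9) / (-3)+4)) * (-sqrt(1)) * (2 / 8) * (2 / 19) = 579942342 / 19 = 30523281.16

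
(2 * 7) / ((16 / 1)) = 7 / 8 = 0.88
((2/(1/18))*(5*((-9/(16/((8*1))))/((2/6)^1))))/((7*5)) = -486/7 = -69.43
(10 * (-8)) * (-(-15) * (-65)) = 78000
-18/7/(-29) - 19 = -3839/203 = -18.91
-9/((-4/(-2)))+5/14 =-29/7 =-4.14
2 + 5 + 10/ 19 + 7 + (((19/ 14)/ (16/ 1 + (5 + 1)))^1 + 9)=138037/ 5852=23.59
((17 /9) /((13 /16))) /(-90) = -136 /5265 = -0.03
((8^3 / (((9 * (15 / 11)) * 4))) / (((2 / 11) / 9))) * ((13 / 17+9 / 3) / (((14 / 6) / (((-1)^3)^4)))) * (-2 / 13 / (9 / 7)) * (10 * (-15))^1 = 9912320 / 663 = 14950.71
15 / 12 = 5 / 4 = 1.25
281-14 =267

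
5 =5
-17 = -17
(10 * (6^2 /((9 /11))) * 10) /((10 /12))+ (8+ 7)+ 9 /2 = 5299.50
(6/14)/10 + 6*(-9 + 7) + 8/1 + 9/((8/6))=391/140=2.79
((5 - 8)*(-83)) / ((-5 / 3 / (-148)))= 110556 / 5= 22111.20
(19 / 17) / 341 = 19 / 5797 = 0.00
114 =114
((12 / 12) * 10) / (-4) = -2.50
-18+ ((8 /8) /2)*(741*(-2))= -759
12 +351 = 363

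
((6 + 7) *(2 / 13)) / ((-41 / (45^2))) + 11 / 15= -60299 / 615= -98.05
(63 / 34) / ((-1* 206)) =-63 / 7004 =-0.01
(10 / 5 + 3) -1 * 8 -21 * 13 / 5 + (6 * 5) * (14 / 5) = 132 / 5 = 26.40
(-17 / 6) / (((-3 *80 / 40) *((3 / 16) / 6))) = 136 / 9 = 15.11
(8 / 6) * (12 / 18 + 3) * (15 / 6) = 110 / 9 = 12.22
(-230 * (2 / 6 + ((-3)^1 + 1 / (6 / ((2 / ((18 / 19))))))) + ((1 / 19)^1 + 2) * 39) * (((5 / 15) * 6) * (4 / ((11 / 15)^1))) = 12567680 / 1881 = 6681.38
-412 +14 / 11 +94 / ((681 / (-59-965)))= -4135574 / 7491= -552.07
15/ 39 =5/ 13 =0.38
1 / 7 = 0.14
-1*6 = -6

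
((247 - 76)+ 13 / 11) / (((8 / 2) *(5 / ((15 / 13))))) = 2841 / 286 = 9.93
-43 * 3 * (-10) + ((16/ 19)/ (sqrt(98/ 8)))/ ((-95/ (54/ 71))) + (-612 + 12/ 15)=678.80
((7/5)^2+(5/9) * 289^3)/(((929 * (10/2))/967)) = 2917629079322/1045125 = 2791655.62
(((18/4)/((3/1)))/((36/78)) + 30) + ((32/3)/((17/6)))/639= 1445035/43452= 33.26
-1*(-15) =15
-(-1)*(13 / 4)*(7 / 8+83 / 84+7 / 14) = 5161 / 672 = 7.68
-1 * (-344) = 344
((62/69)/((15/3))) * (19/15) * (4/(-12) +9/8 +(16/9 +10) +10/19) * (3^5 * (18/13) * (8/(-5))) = -11995884/7475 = -1604.80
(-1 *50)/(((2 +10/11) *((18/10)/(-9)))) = 1375/16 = 85.94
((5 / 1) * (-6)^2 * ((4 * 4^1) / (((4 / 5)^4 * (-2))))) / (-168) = 9375 / 448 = 20.93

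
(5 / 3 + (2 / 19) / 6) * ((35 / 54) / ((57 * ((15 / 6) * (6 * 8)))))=14 / 87723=0.00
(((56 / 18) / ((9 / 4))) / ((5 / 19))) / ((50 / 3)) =1064 / 3375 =0.32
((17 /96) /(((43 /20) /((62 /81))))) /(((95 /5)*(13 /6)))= 2635 /1720602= 0.00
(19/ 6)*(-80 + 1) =-1501/ 6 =-250.17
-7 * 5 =-35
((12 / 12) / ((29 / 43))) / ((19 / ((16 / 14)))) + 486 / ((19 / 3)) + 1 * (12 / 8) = 604207 / 7714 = 78.33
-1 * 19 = -19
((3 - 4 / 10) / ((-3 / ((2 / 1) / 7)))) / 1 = -26 / 105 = -0.25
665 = 665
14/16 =7/8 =0.88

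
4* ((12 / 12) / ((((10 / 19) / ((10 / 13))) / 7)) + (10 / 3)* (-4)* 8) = -15044 / 39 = -385.74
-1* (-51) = 51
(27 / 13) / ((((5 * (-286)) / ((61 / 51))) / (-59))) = 32391 / 316030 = 0.10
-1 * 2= -2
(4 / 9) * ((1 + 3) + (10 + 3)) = 7.56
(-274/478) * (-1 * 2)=274/239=1.15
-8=-8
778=778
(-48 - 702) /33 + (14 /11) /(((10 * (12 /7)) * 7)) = -1363 /60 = -22.72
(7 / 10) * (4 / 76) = 7 / 190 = 0.04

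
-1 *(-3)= 3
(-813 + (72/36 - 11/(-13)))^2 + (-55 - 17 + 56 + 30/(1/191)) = 662063.25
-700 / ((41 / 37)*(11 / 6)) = -344.57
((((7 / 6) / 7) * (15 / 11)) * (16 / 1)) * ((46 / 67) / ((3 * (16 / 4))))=460 / 2211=0.21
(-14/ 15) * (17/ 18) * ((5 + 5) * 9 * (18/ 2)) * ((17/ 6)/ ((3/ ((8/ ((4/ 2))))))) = -8092/ 3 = -2697.33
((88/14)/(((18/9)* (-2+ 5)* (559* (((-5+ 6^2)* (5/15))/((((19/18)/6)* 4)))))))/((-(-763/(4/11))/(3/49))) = 152/40816397349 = 0.00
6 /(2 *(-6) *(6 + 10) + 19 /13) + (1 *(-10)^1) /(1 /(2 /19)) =-51022 /47063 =-1.08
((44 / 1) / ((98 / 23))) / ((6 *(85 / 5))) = 253 / 2499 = 0.10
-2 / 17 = -0.12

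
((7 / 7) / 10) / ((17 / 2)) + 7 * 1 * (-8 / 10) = -95 / 17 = -5.59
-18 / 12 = -3 / 2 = -1.50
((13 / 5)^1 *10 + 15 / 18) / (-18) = -161 / 108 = -1.49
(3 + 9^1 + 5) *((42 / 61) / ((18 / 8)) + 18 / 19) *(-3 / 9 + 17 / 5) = 3407956 / 52155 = 65.34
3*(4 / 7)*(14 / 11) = 24 / 11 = 2.18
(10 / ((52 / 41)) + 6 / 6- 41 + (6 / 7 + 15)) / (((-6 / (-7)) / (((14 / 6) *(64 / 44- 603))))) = 958447 / 36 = 26623.53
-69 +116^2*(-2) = -26981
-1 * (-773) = 773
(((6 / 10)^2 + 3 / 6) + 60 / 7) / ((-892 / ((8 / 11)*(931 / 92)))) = -439033 / 5641900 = -0.08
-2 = -2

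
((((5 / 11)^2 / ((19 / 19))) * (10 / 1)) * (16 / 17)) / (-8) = -500 / 2057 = -0.24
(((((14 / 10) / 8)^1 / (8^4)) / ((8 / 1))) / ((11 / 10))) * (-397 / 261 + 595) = 542143 / 188153856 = 0.00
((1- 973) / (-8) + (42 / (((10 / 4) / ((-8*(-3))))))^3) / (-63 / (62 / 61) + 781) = 508000427577 / 5572375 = 91164.08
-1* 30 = -30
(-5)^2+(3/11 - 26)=-8/11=-0.73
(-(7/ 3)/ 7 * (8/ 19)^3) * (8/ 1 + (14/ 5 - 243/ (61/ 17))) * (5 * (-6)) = -17777664/ 418399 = -42.49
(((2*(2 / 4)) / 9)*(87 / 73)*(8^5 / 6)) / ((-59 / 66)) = -10452992 / 12921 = -808.99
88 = 88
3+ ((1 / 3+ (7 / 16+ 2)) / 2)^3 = 5.66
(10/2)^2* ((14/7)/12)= 4.17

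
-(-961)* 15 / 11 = 14415 / 11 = 1310.45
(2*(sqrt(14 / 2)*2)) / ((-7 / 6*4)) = -6*sqrt(7) / 7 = -2.27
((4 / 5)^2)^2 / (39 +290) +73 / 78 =15030593 / 16038750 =0.94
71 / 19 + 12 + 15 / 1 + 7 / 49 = 4107 / 133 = 30.88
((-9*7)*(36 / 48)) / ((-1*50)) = 189 / 200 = 0.94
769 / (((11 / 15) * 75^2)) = 769 / 4125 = 0.19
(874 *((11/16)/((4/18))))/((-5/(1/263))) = -43263/21040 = -2.06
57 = 57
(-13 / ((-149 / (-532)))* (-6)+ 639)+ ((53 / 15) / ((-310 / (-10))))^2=29559889616 / 32217525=917.51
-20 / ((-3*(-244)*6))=-0.00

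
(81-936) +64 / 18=-7663 / 9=-851.44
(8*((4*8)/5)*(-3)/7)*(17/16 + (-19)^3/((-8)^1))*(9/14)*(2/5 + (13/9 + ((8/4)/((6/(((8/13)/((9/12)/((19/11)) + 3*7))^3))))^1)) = -5774317387409357848/258533535188565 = -22334.89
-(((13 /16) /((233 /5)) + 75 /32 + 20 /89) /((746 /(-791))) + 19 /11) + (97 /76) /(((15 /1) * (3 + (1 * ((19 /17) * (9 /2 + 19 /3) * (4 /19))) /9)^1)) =73744207266591 /70871494506560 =1.04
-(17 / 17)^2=-1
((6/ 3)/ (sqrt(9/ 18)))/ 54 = sqrt(2)/ 27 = 0.05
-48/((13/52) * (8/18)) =-432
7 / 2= 3.50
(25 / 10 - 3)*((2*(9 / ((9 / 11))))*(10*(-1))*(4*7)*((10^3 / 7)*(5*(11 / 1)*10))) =242000000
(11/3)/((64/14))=77/96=0.80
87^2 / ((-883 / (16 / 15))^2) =215296 / 19492225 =0.01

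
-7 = -7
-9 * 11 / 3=-33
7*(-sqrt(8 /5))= -14*sqrt(10) /5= -8.85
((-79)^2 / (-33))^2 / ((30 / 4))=77900162 / 16335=4768.91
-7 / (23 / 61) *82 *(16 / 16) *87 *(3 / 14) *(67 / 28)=-43734987 / 644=-67911.47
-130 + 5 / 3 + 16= -337 / 3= -112.33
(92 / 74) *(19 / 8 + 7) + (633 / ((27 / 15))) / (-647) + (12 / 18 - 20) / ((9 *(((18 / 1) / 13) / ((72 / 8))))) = -7371247 / 2585412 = -2.85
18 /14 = 9 /7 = 1.29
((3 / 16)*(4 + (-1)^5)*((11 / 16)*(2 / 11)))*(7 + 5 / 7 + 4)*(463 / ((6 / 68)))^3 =19992798729751 / 168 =119004754343.76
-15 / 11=-1.36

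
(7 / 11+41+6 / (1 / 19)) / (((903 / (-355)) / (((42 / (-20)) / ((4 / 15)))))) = 227910 / 473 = 481.84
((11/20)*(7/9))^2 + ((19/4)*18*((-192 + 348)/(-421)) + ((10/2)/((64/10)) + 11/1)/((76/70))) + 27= 6585381259/1036670400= 6.35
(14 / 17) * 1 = 14 / 17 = 0.82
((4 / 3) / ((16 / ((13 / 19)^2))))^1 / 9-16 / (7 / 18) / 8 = -1402385 / 272916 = -5.14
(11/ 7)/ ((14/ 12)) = 66/ 49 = 1.35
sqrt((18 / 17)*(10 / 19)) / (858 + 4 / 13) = 39*sqrt(1615) / 1802017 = 0.00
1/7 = 0.14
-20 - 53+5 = -68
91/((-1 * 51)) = -91/51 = -1.78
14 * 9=126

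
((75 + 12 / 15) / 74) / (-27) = -379 / 9990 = -0.04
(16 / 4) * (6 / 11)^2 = 144 / 121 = 1.19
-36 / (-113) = 36 / 113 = 0.32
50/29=1.72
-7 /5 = -1.40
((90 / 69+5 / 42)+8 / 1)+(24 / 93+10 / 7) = 332701 / 29946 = 11.11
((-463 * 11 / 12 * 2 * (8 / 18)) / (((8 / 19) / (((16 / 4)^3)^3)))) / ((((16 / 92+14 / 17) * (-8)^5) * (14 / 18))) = 37835897 / 4095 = 9239.54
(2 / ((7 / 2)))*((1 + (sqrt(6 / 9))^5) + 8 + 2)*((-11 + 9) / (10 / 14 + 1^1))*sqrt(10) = -22*sqrt(10) / 3 - 16*sqrt(15) / 81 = -23.96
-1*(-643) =643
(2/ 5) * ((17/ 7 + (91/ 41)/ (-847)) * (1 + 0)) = 168492/ 173635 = 0.97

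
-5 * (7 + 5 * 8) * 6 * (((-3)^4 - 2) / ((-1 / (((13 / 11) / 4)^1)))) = 724035 / 22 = 32910.68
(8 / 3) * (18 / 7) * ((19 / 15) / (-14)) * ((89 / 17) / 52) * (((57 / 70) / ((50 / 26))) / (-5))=96387 / 18221875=0.01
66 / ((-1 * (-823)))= 66 / 823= 0.08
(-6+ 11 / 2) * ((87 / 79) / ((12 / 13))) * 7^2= -18473 / 632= -29.23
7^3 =343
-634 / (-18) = 317 / 9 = 35.22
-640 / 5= -128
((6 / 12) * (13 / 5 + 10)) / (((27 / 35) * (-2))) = -49 / 12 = -4.08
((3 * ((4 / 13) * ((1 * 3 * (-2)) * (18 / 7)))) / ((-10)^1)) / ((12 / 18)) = 972 / 455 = 2.14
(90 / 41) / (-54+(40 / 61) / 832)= -570960 / 14045411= -0.04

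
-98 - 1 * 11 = -109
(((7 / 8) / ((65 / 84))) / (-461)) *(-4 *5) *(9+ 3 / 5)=14112 / 29965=0.47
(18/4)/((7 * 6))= 3/28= 0.11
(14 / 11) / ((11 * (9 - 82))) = -14 / 8833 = -0.00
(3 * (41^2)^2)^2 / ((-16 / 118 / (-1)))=4239995296663251 / 8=529999412082906.38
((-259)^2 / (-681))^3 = -301855146292441 / 315821241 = -955778.48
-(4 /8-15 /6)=2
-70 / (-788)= 35 / 394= 0.09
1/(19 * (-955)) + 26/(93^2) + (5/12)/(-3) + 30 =6248999453/209248140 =29.86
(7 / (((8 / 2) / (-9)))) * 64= -1008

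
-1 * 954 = -954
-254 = -254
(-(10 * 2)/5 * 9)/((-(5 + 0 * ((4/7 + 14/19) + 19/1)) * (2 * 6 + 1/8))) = 288/485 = 0.59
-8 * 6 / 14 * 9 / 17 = -216 / 119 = -1.82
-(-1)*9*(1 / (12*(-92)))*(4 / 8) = -3 / 736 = -0.00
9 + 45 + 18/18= 55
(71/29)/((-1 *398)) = -71/11542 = -0.01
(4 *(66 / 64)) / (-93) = -11 / 248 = -0.04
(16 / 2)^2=64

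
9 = 9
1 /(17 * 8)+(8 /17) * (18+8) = 1665 /136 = 12.24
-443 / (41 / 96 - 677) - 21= -1321443 / 64951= -20.35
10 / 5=2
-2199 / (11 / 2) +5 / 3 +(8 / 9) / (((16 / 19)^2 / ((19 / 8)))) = -10015303 / 25344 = -395.17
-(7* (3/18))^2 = -49/36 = -1.36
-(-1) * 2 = 2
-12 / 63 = -4 / 21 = -0.19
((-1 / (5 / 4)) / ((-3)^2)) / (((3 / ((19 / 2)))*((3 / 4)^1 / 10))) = -304 / 81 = -3.75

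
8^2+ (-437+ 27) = -346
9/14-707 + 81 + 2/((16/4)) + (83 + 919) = 2640/7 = 377.14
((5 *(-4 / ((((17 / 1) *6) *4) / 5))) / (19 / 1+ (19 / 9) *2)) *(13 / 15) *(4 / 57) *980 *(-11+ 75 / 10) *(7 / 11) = 3121300 / 2227731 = 1.40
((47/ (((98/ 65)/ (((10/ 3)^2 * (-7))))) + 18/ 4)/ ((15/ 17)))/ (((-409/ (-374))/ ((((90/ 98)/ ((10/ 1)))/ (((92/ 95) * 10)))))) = -18418258133/ 774384240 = -23.78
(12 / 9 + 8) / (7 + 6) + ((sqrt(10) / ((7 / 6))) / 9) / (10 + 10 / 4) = 4* sqrt(10) / 525 + 28 / 39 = 0.74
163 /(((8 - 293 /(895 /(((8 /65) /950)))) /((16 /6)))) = 9008398750 /165797871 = 54.33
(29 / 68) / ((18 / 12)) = 29 / 102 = 0.28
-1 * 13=-13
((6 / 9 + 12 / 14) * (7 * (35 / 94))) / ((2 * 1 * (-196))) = -10 / 987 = -0.01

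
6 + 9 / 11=75 / 11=6.82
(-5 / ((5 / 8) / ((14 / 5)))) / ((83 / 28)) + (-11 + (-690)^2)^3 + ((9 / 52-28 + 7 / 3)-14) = 6986137624146027767029 / 64740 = 107910683103892921.95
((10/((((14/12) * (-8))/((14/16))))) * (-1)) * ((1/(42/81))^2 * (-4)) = -10935/784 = -13.95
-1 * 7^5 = -16807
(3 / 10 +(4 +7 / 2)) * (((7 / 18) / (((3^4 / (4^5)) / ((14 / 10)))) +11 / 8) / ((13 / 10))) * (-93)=-7464769 / 1620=-4607.88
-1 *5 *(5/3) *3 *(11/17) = -275/17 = -16.18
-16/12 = -4/3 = -1.33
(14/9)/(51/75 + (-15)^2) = 25/3627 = 0.01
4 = 4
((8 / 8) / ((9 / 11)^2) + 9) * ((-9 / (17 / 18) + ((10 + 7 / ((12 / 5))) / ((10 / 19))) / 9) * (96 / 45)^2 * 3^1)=-974.64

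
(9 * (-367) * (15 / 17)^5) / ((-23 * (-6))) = -836071875 / 65313422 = -12.80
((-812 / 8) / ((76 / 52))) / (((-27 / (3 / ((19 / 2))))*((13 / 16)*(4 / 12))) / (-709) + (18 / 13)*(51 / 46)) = -8951107984 / 202071669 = -44.30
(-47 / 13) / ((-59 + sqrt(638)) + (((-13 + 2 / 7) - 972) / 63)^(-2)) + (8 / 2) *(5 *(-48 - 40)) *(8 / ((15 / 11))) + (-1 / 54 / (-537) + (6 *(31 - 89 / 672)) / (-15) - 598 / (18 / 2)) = -3523530547074236230860477435497 / 338669137341179926198510320 + 106103808286153247 *sqrt(638) / 83421796907466506606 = -10404.02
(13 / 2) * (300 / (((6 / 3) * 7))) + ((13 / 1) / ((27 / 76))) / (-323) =447161 / 3213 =139.17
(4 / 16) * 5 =5 / 4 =1.25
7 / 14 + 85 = 171 / 2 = 85.50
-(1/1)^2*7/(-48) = 7/48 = 0.15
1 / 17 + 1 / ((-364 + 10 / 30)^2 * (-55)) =65465302 / 1112912735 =0.06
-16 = -16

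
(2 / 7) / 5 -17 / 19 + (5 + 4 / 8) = 6201 / 1330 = 4.66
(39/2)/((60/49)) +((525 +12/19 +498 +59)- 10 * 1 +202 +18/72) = 981013/760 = 1290.81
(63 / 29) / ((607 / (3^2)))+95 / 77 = 1715944 / 1355431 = 1.27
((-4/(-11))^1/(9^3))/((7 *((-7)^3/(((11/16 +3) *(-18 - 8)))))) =767/38507238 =0.00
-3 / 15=-1 / 5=-0.20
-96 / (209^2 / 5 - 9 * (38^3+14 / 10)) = 240 / 1212811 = 0.00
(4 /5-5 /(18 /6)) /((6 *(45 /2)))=-13 /2025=-0.01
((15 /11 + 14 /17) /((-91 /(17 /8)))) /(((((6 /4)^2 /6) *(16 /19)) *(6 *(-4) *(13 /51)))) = 132107 /4996992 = 0.03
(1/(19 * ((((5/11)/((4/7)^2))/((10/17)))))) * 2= 704/15827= 0.04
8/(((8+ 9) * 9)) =8/153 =0.05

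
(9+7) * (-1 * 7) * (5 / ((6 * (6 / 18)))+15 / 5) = -616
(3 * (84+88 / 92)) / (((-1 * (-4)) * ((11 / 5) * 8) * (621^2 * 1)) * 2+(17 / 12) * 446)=175860 / 37466230397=0.00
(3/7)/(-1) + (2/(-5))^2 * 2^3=149/175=0.85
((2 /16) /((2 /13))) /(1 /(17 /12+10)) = 1781 /192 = 9.28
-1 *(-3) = 3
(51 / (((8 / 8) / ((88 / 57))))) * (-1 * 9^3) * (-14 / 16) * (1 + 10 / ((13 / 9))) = 98288883 / 247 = 397930.70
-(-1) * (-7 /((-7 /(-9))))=-9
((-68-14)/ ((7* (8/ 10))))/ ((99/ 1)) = -205/ 1386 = -0.15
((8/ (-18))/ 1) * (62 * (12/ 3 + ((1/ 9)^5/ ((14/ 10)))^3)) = -70055693041996921144/ 635585924776181463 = -110.22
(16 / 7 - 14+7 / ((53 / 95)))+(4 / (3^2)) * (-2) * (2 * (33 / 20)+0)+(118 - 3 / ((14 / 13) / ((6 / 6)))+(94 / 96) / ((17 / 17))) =1451263 / 12720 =114.09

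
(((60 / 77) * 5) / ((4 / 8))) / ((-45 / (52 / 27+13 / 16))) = -845 / 1782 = -0.47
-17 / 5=-3.40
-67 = -67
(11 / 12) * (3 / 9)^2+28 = 3035 / 108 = 28.10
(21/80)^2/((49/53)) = 477/6400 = 0.07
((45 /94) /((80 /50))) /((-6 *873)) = -25 /437664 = -0.00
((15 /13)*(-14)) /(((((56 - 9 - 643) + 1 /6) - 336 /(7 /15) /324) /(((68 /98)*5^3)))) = 459000 /195923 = 2.34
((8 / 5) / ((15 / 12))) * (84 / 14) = 192 / 25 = 7.68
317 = 317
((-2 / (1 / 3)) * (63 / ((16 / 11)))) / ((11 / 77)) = -14553 / 8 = -1819.12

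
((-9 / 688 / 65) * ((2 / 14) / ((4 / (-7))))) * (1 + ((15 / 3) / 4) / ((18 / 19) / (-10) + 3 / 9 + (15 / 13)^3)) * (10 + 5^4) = 8659149687 / 159027325184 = 0.05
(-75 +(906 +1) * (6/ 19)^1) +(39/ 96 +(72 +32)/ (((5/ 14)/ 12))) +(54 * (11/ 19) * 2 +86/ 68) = 194834547/ 51680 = 3770.02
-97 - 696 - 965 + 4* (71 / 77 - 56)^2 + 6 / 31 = 1907190976 / 183799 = 10376.50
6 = 6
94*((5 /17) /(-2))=-235 /17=-13.82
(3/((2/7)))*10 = 105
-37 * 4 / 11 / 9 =-148 / 99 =-1.49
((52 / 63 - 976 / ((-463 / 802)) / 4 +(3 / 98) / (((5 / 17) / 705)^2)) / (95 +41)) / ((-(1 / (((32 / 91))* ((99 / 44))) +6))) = -71998791989 / 403420234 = -178.47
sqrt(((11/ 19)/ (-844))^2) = 11/ 16036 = 0.00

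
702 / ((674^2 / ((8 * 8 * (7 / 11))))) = 78624 / 1249259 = 0.06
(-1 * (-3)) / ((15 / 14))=14 / 5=2.80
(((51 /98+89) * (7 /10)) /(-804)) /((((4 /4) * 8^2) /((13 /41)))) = -114049 /295357440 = -0.00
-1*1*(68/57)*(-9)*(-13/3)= -884/19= -46.53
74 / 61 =1.21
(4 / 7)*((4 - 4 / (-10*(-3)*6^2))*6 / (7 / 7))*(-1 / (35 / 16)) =-6.26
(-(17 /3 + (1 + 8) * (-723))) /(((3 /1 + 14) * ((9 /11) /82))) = 17592608 /459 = 38328.12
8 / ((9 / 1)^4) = 8 / 6561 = 0.00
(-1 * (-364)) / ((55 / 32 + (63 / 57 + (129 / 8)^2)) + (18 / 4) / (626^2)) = 43363430656 / 31312167365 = 1.38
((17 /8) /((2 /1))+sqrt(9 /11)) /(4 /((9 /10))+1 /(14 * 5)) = 1890 * sqrt(11) /30899+5355 /22472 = 0.44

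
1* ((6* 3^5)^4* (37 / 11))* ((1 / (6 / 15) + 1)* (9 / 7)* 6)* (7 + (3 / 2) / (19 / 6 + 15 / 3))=144459318755593728 / 49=2948149362359055.67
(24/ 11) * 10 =240/ 11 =21.82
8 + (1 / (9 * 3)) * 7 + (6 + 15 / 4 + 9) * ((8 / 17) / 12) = 8257 / 918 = 8.99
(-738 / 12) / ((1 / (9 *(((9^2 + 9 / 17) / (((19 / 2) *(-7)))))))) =219186 / 323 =678.59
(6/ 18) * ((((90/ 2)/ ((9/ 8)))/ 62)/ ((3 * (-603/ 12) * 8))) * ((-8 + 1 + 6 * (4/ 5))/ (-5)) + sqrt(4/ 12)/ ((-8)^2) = -22/ 280395 + sqrt(3)/ 192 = 0.01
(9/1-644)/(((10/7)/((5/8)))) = -4445/16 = -277.81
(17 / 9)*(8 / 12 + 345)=652.93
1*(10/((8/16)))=20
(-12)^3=-1728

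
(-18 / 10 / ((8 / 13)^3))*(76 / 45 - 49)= 4677413 / 12800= 365.42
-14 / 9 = -1.56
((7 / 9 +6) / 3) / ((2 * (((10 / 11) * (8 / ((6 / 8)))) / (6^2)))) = 671 / 160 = 4.19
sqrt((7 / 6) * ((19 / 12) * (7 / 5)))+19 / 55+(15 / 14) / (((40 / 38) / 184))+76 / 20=193.04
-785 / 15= -157 / 3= -52.33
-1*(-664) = 664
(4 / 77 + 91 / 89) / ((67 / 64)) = 1.03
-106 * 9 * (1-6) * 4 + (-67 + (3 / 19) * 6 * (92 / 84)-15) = 18999.04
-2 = -2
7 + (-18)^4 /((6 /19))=332431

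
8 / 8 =1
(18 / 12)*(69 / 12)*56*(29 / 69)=203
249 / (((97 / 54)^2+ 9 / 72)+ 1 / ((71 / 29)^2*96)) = 29281515552 / 394350071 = 74.25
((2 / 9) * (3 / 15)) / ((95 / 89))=178 / 4275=0.04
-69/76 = -0.91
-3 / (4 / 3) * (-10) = 45 / 2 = 22.50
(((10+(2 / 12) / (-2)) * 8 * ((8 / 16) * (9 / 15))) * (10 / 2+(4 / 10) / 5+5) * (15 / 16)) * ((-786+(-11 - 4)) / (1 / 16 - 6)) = 72061164 / 2375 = 30341.54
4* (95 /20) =19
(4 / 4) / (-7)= -1 / 7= -0.14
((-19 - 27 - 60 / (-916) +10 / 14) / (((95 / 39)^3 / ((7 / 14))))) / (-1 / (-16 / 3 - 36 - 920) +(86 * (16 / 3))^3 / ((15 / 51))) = -0.00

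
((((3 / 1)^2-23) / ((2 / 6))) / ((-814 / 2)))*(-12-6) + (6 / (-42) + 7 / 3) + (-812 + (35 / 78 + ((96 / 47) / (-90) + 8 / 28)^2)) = -811.15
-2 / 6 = -1 / 3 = -0.33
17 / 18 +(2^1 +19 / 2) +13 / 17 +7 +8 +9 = 5693 / 153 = 37.21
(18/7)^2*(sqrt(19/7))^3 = 6156*sqrt(133)/2401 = 29.57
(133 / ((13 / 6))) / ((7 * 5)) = 114 / 65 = 1.75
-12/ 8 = -3/ 2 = -1.50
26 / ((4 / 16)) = 104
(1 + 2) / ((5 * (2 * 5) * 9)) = 1 / 150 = 0.01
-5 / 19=-0.26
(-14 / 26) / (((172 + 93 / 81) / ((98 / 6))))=-3087 / 60775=-0.05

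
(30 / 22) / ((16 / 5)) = 75 / 176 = 0.43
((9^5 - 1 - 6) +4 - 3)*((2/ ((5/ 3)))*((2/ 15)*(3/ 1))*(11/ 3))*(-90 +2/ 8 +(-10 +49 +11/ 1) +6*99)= 1439881641/ 25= 57595265.64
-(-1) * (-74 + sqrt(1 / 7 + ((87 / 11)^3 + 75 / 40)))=-74 + sqrt(5702091934) / 3388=-51.71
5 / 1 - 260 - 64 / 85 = -255.75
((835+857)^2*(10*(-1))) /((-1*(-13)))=-28628640 /13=-2202203.08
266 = 266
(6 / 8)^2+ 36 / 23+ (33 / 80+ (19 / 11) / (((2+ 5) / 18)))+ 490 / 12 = 10161667 / 212520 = 47.82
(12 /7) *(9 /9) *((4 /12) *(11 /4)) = 11 /7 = 1.57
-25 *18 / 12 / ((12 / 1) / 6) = -75 / 4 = -18.75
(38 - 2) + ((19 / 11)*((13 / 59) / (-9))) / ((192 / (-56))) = 5048353 / 140184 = 36.01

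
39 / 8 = 4.88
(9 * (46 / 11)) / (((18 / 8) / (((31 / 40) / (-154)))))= -713 / 8470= -0.08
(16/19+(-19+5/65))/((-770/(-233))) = -6757/1235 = -5.47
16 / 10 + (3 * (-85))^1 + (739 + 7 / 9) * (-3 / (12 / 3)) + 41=-23017 / 30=-767.23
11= 11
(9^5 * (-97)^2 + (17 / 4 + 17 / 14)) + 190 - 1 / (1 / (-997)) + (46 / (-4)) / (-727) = 11309655860721 / 20356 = 555593233.48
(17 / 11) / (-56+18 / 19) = -0.03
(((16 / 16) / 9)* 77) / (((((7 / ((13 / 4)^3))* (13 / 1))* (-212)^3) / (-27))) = 5577 / 609800192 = 0.00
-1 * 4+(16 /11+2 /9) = -230 /99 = -2.32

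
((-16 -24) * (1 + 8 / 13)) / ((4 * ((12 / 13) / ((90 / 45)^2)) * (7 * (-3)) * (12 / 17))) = 85 / 18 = 4.72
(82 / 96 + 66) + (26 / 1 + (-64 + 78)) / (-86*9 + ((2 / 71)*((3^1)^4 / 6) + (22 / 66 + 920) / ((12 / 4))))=119507041 / 1789872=66.77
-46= -46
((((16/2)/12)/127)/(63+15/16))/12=8/1169289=0.00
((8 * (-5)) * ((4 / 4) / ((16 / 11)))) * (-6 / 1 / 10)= 33 / 2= 16.50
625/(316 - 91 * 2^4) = -125/228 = -0.55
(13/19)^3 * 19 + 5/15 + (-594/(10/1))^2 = 95704147/27075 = 3534.78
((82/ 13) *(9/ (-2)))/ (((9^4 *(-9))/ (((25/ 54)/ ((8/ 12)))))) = 1025/ 3070548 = 0.00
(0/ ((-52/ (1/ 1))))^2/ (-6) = 0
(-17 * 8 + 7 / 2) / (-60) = 2.21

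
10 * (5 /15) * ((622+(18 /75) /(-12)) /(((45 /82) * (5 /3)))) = 2550118 /1125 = 2266.77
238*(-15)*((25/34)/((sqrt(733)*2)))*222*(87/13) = -25349625*sqrt(733)/9529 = -72023.83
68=68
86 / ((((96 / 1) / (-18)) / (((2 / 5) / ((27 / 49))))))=-2107 / 180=-11.71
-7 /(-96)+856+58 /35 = 2881973 /3360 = 857.73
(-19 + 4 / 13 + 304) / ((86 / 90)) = 166905 / 559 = 298.58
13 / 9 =1.44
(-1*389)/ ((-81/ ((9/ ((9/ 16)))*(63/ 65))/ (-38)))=-1655584/ 585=-2830.06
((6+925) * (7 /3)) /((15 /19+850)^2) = 2352637 /783921675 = 0.00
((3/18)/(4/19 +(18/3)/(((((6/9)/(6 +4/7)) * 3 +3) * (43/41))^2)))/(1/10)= 26699560/11375817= 2.35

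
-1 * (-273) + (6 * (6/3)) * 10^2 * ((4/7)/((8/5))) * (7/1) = 3273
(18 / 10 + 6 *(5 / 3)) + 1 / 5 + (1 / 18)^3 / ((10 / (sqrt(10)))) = sqrt(10) / 58320 + 12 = 12.00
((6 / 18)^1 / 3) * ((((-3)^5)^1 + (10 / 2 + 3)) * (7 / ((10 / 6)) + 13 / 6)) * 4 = -17954 / 27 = -664.96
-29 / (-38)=29 / 38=0.76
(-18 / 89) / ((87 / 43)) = -258 / 2581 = -0.10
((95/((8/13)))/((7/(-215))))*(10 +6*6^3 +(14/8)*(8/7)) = -86826675/14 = -6201905.36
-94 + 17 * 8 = 42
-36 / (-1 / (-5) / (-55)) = 9900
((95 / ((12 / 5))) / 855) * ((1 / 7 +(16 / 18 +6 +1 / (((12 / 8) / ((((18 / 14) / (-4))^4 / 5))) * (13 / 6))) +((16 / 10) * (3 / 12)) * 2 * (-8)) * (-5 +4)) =-56848873 / 1941698304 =-0.03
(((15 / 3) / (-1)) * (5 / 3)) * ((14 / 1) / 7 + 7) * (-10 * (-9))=-6750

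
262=262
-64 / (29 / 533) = -34112 / 29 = -1176.28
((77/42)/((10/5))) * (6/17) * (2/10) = 11/170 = 0.06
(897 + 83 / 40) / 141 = 35963 / 5640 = 6.38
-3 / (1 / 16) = -48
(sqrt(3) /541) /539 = sqrt(3) /291599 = 0.00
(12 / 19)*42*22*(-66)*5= -3659040 / 19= -192581.05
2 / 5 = 0.40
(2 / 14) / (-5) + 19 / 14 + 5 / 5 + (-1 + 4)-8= -187 / 70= -2.67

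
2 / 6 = 1 / 3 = 0.33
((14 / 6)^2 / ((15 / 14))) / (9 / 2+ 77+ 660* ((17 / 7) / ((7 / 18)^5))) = 161414428 / 5726846165445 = 0.00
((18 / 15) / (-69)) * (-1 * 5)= 2 / 23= 0.09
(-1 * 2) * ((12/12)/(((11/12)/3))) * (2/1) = -144/11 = -13.09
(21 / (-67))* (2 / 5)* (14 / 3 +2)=-56 / 67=-0.84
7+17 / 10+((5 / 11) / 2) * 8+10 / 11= 1257 / 110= 11.43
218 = 218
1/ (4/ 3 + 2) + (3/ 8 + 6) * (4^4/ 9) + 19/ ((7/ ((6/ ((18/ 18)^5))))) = 41563/ 210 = 197.92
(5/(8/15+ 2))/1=75/38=1.97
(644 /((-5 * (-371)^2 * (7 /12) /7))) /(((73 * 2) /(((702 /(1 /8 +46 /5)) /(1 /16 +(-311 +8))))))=49600512 /2595102349469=0.00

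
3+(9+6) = 18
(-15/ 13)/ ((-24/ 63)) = 3.03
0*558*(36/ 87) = 0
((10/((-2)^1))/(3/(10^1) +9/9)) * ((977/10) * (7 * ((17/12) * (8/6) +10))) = -3658865/117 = -31272.35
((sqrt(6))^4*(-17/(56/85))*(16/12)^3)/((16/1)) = -2890/21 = -137.62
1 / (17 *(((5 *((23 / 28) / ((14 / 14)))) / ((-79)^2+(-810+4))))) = 30436 / 391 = 77.84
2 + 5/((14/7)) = 9/2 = 4.50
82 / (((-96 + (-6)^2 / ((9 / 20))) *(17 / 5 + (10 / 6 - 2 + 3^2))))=-615 / 1448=-0.42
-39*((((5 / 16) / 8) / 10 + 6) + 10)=-159783 / 256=-624.15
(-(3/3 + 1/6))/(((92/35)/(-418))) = 51205/276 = 185.53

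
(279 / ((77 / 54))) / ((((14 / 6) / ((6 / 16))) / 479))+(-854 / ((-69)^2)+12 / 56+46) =155084881937 / 10264716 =15108.54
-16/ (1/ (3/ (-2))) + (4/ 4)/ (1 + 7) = 193/ 8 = 24.12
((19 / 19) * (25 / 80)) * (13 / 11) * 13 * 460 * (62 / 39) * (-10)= -1158625 / 33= -35109.85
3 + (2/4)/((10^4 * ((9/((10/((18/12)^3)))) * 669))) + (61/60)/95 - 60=-88013502817/1544386500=-56.99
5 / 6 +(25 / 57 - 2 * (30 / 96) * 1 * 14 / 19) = 0.81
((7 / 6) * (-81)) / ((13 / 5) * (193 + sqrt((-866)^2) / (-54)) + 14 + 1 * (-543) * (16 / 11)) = 280665 / 937672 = 0.30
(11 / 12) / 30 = 11 / 360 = 0.03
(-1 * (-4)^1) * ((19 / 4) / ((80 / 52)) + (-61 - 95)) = -12233 / 20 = -611.65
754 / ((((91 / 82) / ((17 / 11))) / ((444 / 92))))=5067.52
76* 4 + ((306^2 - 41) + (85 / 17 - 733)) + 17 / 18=1677095 / 18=93171.94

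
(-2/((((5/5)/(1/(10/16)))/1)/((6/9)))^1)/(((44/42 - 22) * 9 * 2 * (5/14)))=196/12375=0.02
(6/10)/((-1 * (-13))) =0.05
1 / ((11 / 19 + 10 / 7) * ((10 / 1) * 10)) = 133 / 26700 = 0.00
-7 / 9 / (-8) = 7 / 72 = 0.10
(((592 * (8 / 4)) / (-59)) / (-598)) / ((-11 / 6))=-3552 / 194051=-0.02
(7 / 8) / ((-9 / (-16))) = 14 / 9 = 1.56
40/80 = 1/2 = 0.50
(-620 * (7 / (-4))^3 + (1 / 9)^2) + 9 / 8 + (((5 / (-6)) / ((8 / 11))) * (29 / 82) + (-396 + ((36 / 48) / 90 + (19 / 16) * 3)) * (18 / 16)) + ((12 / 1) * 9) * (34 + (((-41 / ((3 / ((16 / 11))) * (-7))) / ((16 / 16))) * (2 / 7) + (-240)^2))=7134232926604909 / 1145612160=6227441.69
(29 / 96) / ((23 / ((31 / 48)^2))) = 27869 / 5087232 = 0.01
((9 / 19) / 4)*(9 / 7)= 81 / 532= 0.15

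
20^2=400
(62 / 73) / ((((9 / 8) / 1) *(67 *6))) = 248 / 132057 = 0.00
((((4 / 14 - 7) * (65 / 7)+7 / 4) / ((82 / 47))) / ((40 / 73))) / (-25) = 40749987 / 16072000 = 2.54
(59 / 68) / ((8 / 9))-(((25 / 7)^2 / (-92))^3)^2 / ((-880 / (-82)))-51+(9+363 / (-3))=-2034295850894912167438331461 / 12555529644170107317223424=-162.02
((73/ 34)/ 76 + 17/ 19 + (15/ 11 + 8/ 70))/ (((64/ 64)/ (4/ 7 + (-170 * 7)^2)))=2959587708848/ 870485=3399929.59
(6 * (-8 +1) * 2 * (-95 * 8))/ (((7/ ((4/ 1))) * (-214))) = -18240/ 107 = -170.47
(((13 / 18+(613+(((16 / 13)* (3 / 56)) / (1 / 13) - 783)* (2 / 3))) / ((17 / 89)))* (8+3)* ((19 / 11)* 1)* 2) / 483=19664639 / 517293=38.01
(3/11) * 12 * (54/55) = 3.21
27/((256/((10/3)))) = 45/128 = 0.35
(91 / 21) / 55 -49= -8072 / 165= -48.92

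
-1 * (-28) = 28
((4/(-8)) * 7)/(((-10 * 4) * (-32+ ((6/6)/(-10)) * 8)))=-7/2624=-0.00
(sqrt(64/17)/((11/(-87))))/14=-348*sqrt(17)/1309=-1.10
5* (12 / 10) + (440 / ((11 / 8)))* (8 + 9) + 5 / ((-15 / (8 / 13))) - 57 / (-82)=17417875 / 3198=5446.49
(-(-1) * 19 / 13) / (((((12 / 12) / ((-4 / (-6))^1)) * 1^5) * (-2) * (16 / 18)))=-57 / 104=-0.55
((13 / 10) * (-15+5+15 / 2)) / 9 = -13 / 36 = -0.36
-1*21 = -21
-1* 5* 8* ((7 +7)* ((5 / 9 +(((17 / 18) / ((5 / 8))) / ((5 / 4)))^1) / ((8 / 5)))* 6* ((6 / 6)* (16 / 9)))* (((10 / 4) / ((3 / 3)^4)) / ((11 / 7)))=-3112480 / 297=-10479.73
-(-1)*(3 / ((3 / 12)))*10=120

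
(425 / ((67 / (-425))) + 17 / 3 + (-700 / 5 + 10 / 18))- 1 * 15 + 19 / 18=-3429403 / 1206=-2843.62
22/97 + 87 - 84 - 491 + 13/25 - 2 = -1186439/2425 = -489.25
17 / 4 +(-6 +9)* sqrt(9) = 53 / 4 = 13.25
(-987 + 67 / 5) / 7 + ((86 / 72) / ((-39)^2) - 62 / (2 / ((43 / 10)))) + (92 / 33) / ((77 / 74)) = -62542495261 / 231891660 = -269.71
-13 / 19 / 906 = -13 / 17214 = -0.00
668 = 668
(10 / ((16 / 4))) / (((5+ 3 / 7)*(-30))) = -0.02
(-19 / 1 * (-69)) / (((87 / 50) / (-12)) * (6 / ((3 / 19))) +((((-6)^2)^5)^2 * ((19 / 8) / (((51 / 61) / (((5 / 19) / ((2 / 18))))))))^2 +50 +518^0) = 37887900 / 17486875961380383210853715348030754661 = 0.00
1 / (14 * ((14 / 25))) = 25 / 196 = 0.13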